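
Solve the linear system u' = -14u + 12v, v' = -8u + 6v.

u(t) = -3K_1e^(-6t) + K_2e^(-2t), v(t) = -2K_1e^(-6t) + K_2e^(-2t)

Coefficient matrix A = [[-14, 12], [-8, 6]].
Characteristic polynomial det(A - λI) = λ^2 + 8λ + 12 = 0.
Eigenvalues λ = -6, -2.
For λ=-6: (A-λI) row 1 is [-8, 12], so an eigenvector is (-3, -2).
For λ=-2: (A-λI) row 1 is [-12, 12], so an eigenvector is (1, 1).
General solution: K_1e^(-6t)(-3,-2) + K_2e^(-2t)(1,1).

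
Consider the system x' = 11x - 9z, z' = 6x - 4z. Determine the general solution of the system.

Coefficient matrix A = [[11, -9], [6, -4]].
Characteristic polynomial det(A - λI) = λ^2 - 7λ + 10 = 0.
Eigenvalues λ = 2, 5.
For λ=2: (A-λI) row 1 is [9, -9], so an eigenvector is (-1, -1).
For λ=5: (A-λI) row 1 is [6, -9], so an eigenvector is (3, 2).
General solution: K_1e^(2t)(-1,-1) + K_2e^(5t)(3,2).

x(t) = -K_1e^(2t) + 3K_2e^(5t), z(t) = -K_1e^(2t) + 2K_2e^(5t)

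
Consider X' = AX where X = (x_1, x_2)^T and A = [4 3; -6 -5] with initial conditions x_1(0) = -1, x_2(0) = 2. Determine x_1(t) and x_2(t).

Coefficient matrix A = [[4, 3], [-6, -5]].
Characteristic polynomial det(A - λI) = λ^2 + λ - 2 = 0.
Eigenvalues λ = 1, -2.
For λ=1: (A-λI) row 1 is [3, 3], so an eigenvector is (1, -1).
For λ=-2: (A-λI) row 1 is [6, 3], so an eigenvector is (1, -2).
General solution: c_1e^(t)(1,-1) + c_2e^(-2t)(1,-2).
Applying x_1(0)=-1, x_2(0)=2 gives c_1=0, c_2=-1.

x_1(t) = -e^(-2t), x_2(t) = 2e^(-2t)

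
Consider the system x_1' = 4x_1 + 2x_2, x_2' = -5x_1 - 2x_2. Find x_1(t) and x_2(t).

x_1(t) = -K_1e^(t)sin(t) + K_1e^(t)cos(t) + K_2e^(t)sin(t) + K_2e^(t)cos(t), x_2(t) = K_1e^(t)sin(t) - 2K_1e^(t)cos(t) - 2K_2e^(t)sin(t) - K_2e^(t)cos(t)

Coefficient matrix A = [[4, 2], [-5, -2]].
Characteristic polynomial det(A - λI) = λ^2 - 2λ + 2 = 0.
Eigenvalues λ = 1 ± i (complex conjugate pair).
For λ=1+i: an eigenvector is (1,-2) - i(-1,1) = (1 + i, -2 - i).
A real fundamental pair from Re and Im of e^((1+i)t)v: X_1 = e^(t)(cos(t)·(1,-2) + sin(t)·(-1,1)), X_2 = e^(t)(sin(t)·(1,-2) - cos(t)·(-1,1)).
General solution: K_1X_1 + K_2X_2.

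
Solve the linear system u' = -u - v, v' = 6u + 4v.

Coefficient matrix A = [[-1, -1], [6, 4]].
Characteristic polynomial det(A - λI) = λ^2 - 3λ + 2 = 0.
Eigenvalues λ = 2, 1.
For λ=2: (A-λI) row 1 is [-3, -1], so an eigenvector is (-1, 3).
For λ=1: (A-λI) row 1 is [-2, -1], so an eigenvector is (1, -2).
General solution: K_1e^(2t)(-1,3) + K_2e^(t)(1,-2).

u(t) = -K_1e^(2t) + K_2e^(t), v(t) = 3K_1e^(2t) - 2K_2e^(t)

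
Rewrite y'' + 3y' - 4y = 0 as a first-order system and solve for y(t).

Let x_1 = y, x_2 = y'. Then x_1' = x_2 and x_2' = 4x_1 - 3x_2.
A = [[0,1],[4,-3]]; det(A-λI) = λ^2 + 3λ - 4.
Eigenvalues λ = 1, -4 with eigenvectors (1,1), (1,-4).

y(t) = K_1e^(t) + K_2e^(-4t)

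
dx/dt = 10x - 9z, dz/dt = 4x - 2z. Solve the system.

x(t) = 3c_1e^(4t) + 3c_2te^(4t) + 2c_2e^(4t), z(t) = 2c_1e^(4t) + 2c_2te^(4t) + c_2e^(4t)

Coefficient matrix A = [[10, -9], [4, -2]].
Characteristic polynomial det(A - λI) = λ^2 - 8λ + 16 = 0.
Single eigenvalue λ = 4 with algebraic multiplicity 2.
Eigenvector v = (3,2); generalized eigenvector w with (A-λI)w=v is (2,1).
General solution: e^(4t)[c_1·v + c_2·(t·v + w)].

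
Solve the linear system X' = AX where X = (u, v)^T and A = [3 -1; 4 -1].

u(t) = -K_1e^(t) - K_2te^(t) - K_2e^(t), v(t) = -2K_1e^(t) - 2K_2te^(t) - K_2e^(t)

Coefficient matrix A = [[3, -1], [4, -1]].
Characteristic polynomial det(A - λI) = λ^2 - 2λ + 1 = 0.
Single eigenvalue λ = 1 with algebraic multiplicity 2.
Eigenvector v = (-1,-2); generalized eigenvector w with (A-λI)w=v is (-1,-1).
General solution: e^(t)[K_1·v + K_2·(t·v + w)].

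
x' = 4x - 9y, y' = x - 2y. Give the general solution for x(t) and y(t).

x(t) = 3K_1e^(t) + 3K_2te^(t) + K_2e^(t), y(t) = K_1e^(t) + K_2te^(t)

Coefficient matrix A = [[4, -9], [1, -2]].
Characteristic polynomial det(A - λI) = λ^2 - 2λ + 1 = 0.
Single eigenvalue λ = 1 with algebraic multiplicity 2.
Eigenvector v = (3,1); generalized eigenvector w with (A-λI)w=v is (1,0).
General solution: e^(t)[K_1·v + K_2·(t·v + w)].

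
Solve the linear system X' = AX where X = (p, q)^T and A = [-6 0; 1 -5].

Coefficient matrix A = [[-6, 0], [1, -5]].
Characteristic polynomial det(A - λI) = λ^2 + 11λ + 30 = 0.
Eigenvalues λ = -6, -5.
For λ=-6: (A-λI) row 2 is [1, 1], so an eigenvector is (1, -1).
For λ=-5: (A-λI) row 1 is [-1, 0], so an eigenvector is (0, -1).
General solution: K_1e^(-6t)(1,-1) + K_2e^(-5t)(0,-1).

p(t) = K_1e^(-6t), q(t) = -K_1e^(-6t) - K_2e^(-5t)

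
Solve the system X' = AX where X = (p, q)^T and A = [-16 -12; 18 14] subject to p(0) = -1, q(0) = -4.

p(t) = 10e^(2t) - 11e^(-4t), q(t) = -15e^(2t) + 11e^(-4t)

Coefficient matrix A = [[-16, -12], [18, 14]].
Characteristic polynomial det(A - λI) = λ^2 + 2λ - 8 = 0.
Eigenvalues λ = -4, 2.
For λ=-4: (A-λI) row 1 is [-12, -12], so an eigenvector is (1, -1).
For λ=2: (A-λI) row 1 is [-18, -12], so an eigenvector is (2, -3).
General solution: c_1e^(-4t)(1,-1) + c_2e^(2t)(2,-3).
Applying p(0)=-1, q(0)=-4 gives c_1=-11, c_2=5.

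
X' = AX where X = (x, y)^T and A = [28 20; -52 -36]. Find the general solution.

x(t) = -2c_1e^(-4t)sin(4t) + c_1e^(-4t)cos(4t) + c_2e^(-4t)sin(4t) + 2c_2e^(-4t)cos(4t), y(t) = 3c_1e^(-4t)sin(4t) - 2c_1e^(-4t)cos(4t) - 2c_2e^(-4t)sin(4t) - 3c_2e^(-4t)cos(4t)

Coefficient matrix A = [[28, 20], [-52, -36]].
Characteristic polynomial det(A - λI) = λ^2 + 8λ + 32 = 0.
Eigenvalues λ = -4 ± 4i (complex conjugate pair).
For λ=-4+4i: an eigenvector is (1,-2) - i(-2,3) = (1 + 2i, -2 - 3i).
A real fundamental pair from Re and Im of e^((-4+4i)t)v: X_1 = e^(-4t)(cos(4t)·(1,-2) + sin(4t)·(-2,3)), X_2 = e^(-4t)(sin(4t)·(1,-2) - cos(4t)·(-2,3)).
General solution: c_1X_1 + c_2X_2.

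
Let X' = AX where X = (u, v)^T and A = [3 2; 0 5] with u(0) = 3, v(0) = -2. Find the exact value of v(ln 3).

-486

A = [[3,2],[0,5]]; eigenvalues λ = 5, 3.
Eigenvectors: (-1,-1) for λ=5, (1,0) for λ=3.
From the initial condition, c_1 = 2, c_2 = 5.
v(ln 3) = (2)(3^5)(-1) + (5)(3^3)(0) = -486.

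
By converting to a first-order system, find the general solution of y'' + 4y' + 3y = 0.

y(t) = c_1e^(-3t) + c_2e^(-t)

Let x_1 = y, x_2 = y'. Then x_1' = x_2 and x_2' = -3x_1 - 4x_2.
A = [[0,1],[-3,-4]]; det(A-λI) = λ^2 + 4λ + 3.
Eigenvalues λ = -3, -1 with eigenvectors (1,-3), (1,-1).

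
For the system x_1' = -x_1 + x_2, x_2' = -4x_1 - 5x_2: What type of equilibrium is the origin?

stable improper node

A = [[-1,1],[-4,-5]]; det(A-λI) = λ^2 + 6λ + 9.
repeated λ = -3 with a single eigenvector.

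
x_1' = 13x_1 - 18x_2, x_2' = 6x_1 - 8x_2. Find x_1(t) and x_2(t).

Coefficient matrix A = [[13, -18], [6, -8]].
Characteristic polynomial det(A - λI) = λ^2 - 5λ + 4 = 0.
Eigenvalues λ = 1, 4.
For λ=1: (A-λI) row 1 is [12, -18], so an eigenvector is (3, 2).
For λ=4: (A-λI) row 1 is [9, -18], so an eigenvector is (-2, -1).
General solution: C_1e^(t)(3,2) + C_2e^(4t)(-2,-1).

x_1(t) = 3C_1e^(t) - 2C_2e^(4t), x_2(t) = 2C_1e^(t) - C_2e^(4t)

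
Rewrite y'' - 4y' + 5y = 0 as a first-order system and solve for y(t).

Let x_1 = y, x_2 = y'. Then x_1' = x_2 and x_2' = -5x_1 + 4x_2.
A = [[0,1],[-5,4]]; det(A-λI) = λ^2 - 4λ + 5.
Eigenvalues λ = 2 ± i.

y(t) = c_1e^(2t)cos(t) + c_2e^(2t)sin(t)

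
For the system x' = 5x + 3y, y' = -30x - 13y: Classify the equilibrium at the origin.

A = [[5,3],[-30,-13]]; det(A-λI) = λ^2 + 8λ + 25.
λ = -4 ± 3i: negative real part.

stable spiral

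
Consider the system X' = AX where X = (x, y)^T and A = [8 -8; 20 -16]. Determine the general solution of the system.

Coefficient matrix A = [[8, -8], [20, -16]].
Characteristic polynomial det(A - λI) = λ^2 + 8λ + 32 = 0.
Eigenvalues λ = -4 ± 4i (complex conjugate pair).
For λ=-4+4i: an eigenvector is (-1,-1) - i(-1,-2) = (-1 + i, -1 + 2i).
A real fundamental pair from Re and Im of e^((-4+4i)t)v: X_1 = e^(-4t)(cos(4t)·(-1,-1) + sin(4t)·(-1,-2)), X_2 = e^(-4t)(sin(4t)·(-1,-1) - cos(4t)·(-1,-2)).
General solution: c_1X_1 + c_2X_2.

x(t) = -c_1e^(-4t)sin(4t) - c_1e^(-4t)cos(4t) - c_2e^(-4t)sin(4t) + c_2e^(-4t)cos(4t), y(t) = -2c_1e^(-4t)sin(4t) - c_1e^(-4t)cos(4t) - c_2e^(-4t)sin(4t) + 2c_2e^(-4t)cos(4t)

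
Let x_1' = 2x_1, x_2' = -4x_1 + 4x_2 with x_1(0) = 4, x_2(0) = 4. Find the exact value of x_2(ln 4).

A = [[2,0],[-4,4]]; eigenvalues λ = 4, 2.
Eigenvectors: (0,1) for λ=4, (1,2) for λ=2.
From the initial condition, c_1 = -4, c_2 = 4.
x_2(ln 4) = (-4)(4^4)(1) + (4)(4^2)(2) = -896.

-896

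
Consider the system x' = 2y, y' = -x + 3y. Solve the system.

Coefficient matrix A = [[0, 2], [-1, 3]].
Characteristic polynomial det(A - λI) = λ^2 - 3λ + 2 = 0.
Eigenvalues λ = 2, 1.
For λ=2: (A-λI) row 1 is [-2, 2], so an eigenvector is (-1, -1).
For λ=1: (A-λI) row 1 is [-1, 2], so an eigenvector is (2, 1).
General solution: C_1e^(2t)(-1,-1) + C_2e^(t)(2,1).

x(t) = -C_1e^(2t) + 2C_2e^(t), y(t) = -C_1e^(2t) + C_2e^(t)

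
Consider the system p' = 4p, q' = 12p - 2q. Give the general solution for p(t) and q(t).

Coefficient matrix A = [[4, 0], [12, -2]].
Characteristic polynomial det(A - λI) = λ^2 - 2λ - 8 = 0.
Eigenvalues λ = -2, 4.
For λ=-2: (A-λI) row 1 is [6, 0], so an eigenvector is (0, 1).
For λ=4: (A-λI) row 2 is [12, -6], so an eigenvector is (1, 2).
General solution: C_1e^(-2t)(0,1) + C_2e^(4t)(1,2).

p(t) = C_2e^(4t), q(t) = C_1e^(-2t) + 2C_2e^(4t)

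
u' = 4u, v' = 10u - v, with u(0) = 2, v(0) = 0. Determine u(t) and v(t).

u(t) = 2e^(4t), v(t) = 4e^(4t) - 4e^(-t)

Coefficient matrix A = [[4, 0], [10, -1]].
Characteristic polynomial det(A - λI) = λ^2 - 3λ - 4 = 0.
Eigenvalues λ = -1, 4.
For λ=-1: (A-λI) row 1 is [5, 0], so an eigenvector is (0, -1).
For λ=4: (A-λI) row 2 is [10, -5], so an eigenvector is (1, 2).
General solution: K_1e^(-t)(0,-1) + K_2e^(4t)(1,2).
Applying u(0)=2, v(0)=0 gives K_1=4, K_2=2.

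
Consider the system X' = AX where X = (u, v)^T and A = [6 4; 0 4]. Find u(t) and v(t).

u(t) = 2K_1e^(4t) - K_2e^(6t), v(t) = -K_1e^(4t)

Coefficient matrix A = [[6, 4], [0, 4]].
Characteristic polynomial det(A - λI) = λ^2 - 10λ + 24 = 0.
Eigenvalues λ = 4, 6.
For λ=4: (A-λI) row 1 is [2, 4], so an eigenvector is (2, -1).
For λ=6: (A-λI) row 1 is [0, 4], so an eigenvector is (-1, 0).
General solution: K_1e^(4t)(2,-1) + K_2e^(6t)(-1,0).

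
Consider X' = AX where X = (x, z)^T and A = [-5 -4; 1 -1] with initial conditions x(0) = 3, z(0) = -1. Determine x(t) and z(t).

Coefficient matrix A = [[-5, -4], [1, -1]].
Characteristic polynomial det(A - λI) = λ^2 + 6λ + 9 = 0.
Single eigenvalue λ = -3 with algebraic multiplicity 2.
Eigenvector v = (-2,1); generalized eigenvector w with (A-λI)w=v is (3,-1).
General solution: e^(-3t)[K_1·v + K_2·(t·v + w)].
Applying x(0)=3, z(0)=-1 gives K_1=0, K_2=1.

x(t) = -2te^(-3t) + 3e^(-3t), z(t) = te^(-3t) - e^(-3t)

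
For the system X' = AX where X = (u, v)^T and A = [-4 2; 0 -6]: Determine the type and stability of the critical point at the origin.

stable node

A = [[-4,2],[0,-6]]; det(A-λI) = λ^2 + 10λ + 24.
λ = -4, -6: both negative.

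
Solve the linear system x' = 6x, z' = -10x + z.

Coefficient matrix A = [[6, 0], [-10, 1]].
Characteristic polynomial det(A - λI) = λ^2 - 7λ + 6 = 0.
Eigenvalues λ = 1, 6.
For λ=1: (A-λI) row 1 is [5, 0], so an eigenvector is (0, -1).
For λ=6: (A-λI) row 2 is [-10, -5], so an eigenvector is (-1, 2).
General solution: c_1e^(t)(0,-1) + c_2e^(6t)(-1,2).

x(t) = -c_2e^(6t), z(t) = -c_1e^(t) + 2c_2e^(6t)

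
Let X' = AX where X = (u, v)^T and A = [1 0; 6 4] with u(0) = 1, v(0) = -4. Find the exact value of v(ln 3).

-168

A = [[1,0],[6,4]]; eigenvalues λ = 4, 1.
Eigenvectors: (0,-1) for λ=4, (1,-2) for λ=1.
From the initial condition, c_1 = 2, c_2 = 1.
v(ln 3) = (2)(3^4)(-1) + (1)(3^1)(-2) = -168.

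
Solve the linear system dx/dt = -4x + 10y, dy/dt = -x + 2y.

x(t) = 3c_1e^(-t)sin(t) - c_1e^(-t)cos(t) - c_2e^(-t)sin(t) - 3c_2e^(-t)cos(t), y(t) = c_1e^(-t)sin(t) - c_2e^(-t)cos(t)

Coefficient matrix A = [[-4, 10], [-1, 2]].
Characteristic polynomial det(A - λI) = λ^2 + 2λ + 2 = 0.
Eigenvalues λ = -1 ± i (complex conjugate pair).
For λ=-1+i: an eigenvector is (-1,0) - i(3,1) = (-1 - 3i, 0 - i).
A real fundamental pair from Re and Im of e^((-1+i)t)v: X_1 = e^(-t)(cos(t)·(-1,0) + sin(t)·(3,1)), X_2 = e^(-t)(sin(t)·(-1,0) - cos(t)·(3,1)).
General solution: c_1X_1 + c_2X_2.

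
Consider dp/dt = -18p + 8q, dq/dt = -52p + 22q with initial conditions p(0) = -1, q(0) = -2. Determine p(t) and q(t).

p(t) = e^(2t)sin(4t) - e^(2t)cos(4t), q(t) = 3e^(2t)sin(4t) - 2e^(2t)cos(4t)

Coefficient matrix A = [[-18, 8], [-52, 22]].
Characteristic polynomial det(A - λI) = λ^2 - 4λ + 20 = 0.
Eigenvalues λ = 2 ± 4i (complex conjugate pair).
For λ=2+4i: an eigenvector is (-1,-2) - i(1,3) = (-1 - i, -2 - 3i).
A real fundamental pair from Re and Im of e^((2+4i)t)v: X_1 = e^(2t)(cos(4t)·(-1,-2) + sin(4t)·(1,3)), X_2 = e^(2t)(sin(4t)·(-1,-2) - cos(4t)·(1,3)).
General solution: K_1X_1 + K_2X_2.
Applying p(0)=-1, q(0)=-2 gives K_1=1, K_2=0.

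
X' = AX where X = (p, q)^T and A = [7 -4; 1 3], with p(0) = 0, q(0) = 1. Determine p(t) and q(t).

p(t) = -4te^(5t), q(t) = -2te^(5t) + e^(5t)

Coefficient matrix A = [[7, -4], [1, 3]].
Characteristic polynomial det(A - λI) = λ^2 - 10λ + 25 = 0.
Single eigenvalue λ = 5 with algebraic multiplicity 2.
Eigenvector v = (2,1); generalized eigenvector w with (A-λI)w=v is (1,0).
General solution: e^(5t)[C_1·v + C_2·(t·v + w)].
Applying p(0)=0, q(0)=1 gives C_1=1, C_2=-2.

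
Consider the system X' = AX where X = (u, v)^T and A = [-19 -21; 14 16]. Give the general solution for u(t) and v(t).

u(t) = 3K_1e^(-5t) + K_2e^(2t), v(t) = -2K_1e^(-5t) - K_2e^(2t)

Coefficient matrix A = [[-19, -21], [14, 16]].
Characteristic polynomial det(A - λI) = λ^2 + 3λ - 10 = 0.
Eigenvalues λ = -5, 2.
For λ=-5: (A-λI) row 1 is [-14, -21], so an eigenvector is (3, -2).
For λ=2: (A-λI) row 1 is [-21, -21], so an eigenvector is (1, -1).
General solution: K_1e^(-5t)(3,-2) + K_2e^(2t)(1,-1).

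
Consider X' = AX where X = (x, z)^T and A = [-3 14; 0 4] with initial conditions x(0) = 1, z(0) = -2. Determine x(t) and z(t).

Coefficient matrix A = [[-3, 14], [0, 4]].
Characteristic polynomial det(A - λI) = λ^2 - λ - 12 = 0.
Eigenvalues λ = 4, -3.
For λ=4: (A-λI) row 1 is [-7, 14], so an eigenvector is (2, 1).
For λ=-3: (A-λI) row 1 is [0, 14], so an eigenvector is (1, 0).
General solution: C_1e^(4t)(2,1) + C_2e^(-3t)(1,0).
Applying x(0)=1, z(0)=-2 gives C_1=-2, C_2=5.

x(t) = -4e^(4t) + 5e^(-3t), z(t) = -2e^(4t)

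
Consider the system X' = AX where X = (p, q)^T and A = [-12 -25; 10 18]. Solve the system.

Coefficient matrix A = [[-12, -25], [10, 18]].
Characteristic polynomial det(A - λI) = λ^2 - 6λ + 34 = 0.
Eigenvalues λ = 3 ± 5i (complex conjugate pair).
For λ=3+5i: an eigenvector is (-1,1) - i(-2,1) = (-1 + 2i, 1 - i).
A real fundamental pair from Re and Im of e^((3+5i)t)v: X_1 = e^(3t)(cos(5t)·(-1,1) + sin(5t)·(-2,1)), X_2 = e^(3t)(sin(5t)·(-1,1) - cos(5t)·(-2,1)).
General solution: K_1X_1 + K_2X_2.

p(t) = -2K_1e^(3t)sin(5t) - K_1e^(3t)cos(5t) - K_2e^(3t)sin(5t) + 2K_2e^(3t)cos(5t), q(t) = K_1e^(3t)sin(5t) + K_1e^(3t)cos(5t) + K_2e^(3t)sin(5t) - K_2e^(3t)cos(5t)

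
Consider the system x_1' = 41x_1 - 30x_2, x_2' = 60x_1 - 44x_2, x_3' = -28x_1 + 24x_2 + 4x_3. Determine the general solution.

Coefficient matrix A = [[41, -30, 0], [60, -44, 0], [-28, 24, 4]].
det(A - λI) = 0 gives eigenvalues λ = 1, -4, 4.
For λ=1: eigenvector (3,4,-4).
For λ=-4: eigenvector (2,3,-2).
For λ=4: eigenvector (0,0,1).
General solution: c_1e^(t)(3,4,-4) + c_2e^(-4t)(2,3,-2) + c_3e^(4t)(0,0,1).

x_1(t) = 3c_1e^(t) + 2c_2e^(-4t), x_2(t) = 4c_1e^(t) + 3c_2e^(-4t), x_3(t) = -4c_1e^(t) - 2c_2e^(-4t) + c_3e^(4t)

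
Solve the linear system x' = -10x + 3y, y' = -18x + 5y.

x(t) = -c_1e^(-4t) + c_2e^(-t), y(t) = -2c_1e^(-4t) + 3c_2e^(-t)

Coefficient matrix A = [[-10, 3], [-18, 5]].
Characteristic polynomial det(A - λI) = λ^2 + 5λ + 4 = 0.
Eigenvalues λ = -4, -1.
For λ=-4: (A-λI) row 1 is [-6, 3], so an eigenvector is (-1, -2).
For λ=-1: (A-λI) row 1 is [-9, 3], so an eigenvector is (1, 3).
General solution: c_1e^(-4t)(-1,-2) + c_2e^(-t)(1,3).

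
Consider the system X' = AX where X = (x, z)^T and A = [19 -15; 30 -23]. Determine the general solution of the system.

x(t) = 2c_1e^(-2t)sin(3t) + c_1e^(-2t)cos(3t) + c_2e^(-2t)sin(3t) - 2c_2e^(-2t)cos(3t), z(t) = 3c_1e^(-2t)sin(3t) + c_1e^(-2t)cos(3t) + c_2e^(-2t)sin(3t) - 3c_2e^(-2t)cos(3t)

Coefficient matrix A = [[19, -15], [30, -23]].
Characteristic polynomial det(A - λI) = λ^2 + 4λ + 13 = 0.
Eigenvalues λ = -2 ± 3i (complex conjugate pair).
For λ=-2+3i: an eigenvector is (1,1) - i(2,3) = (1 - 2i, 1 - 3i).
A real fundamental pair from Re and Im of e^((-2+3i)t)v: X_1 = e^(-2t)(cos(3t)·(1,1) + sin(3t)·(2,3)), X_2 = e^(-2t)(sin(3t)·(1,1) - cos(3t)·(2,3)).
General solution: c_1X_1 + c_2X_2.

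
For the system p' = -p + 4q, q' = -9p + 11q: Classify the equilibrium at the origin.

A = [[-1,4],[-9,11]]; det(A-λI) = λ^2 - 10λ + 25.
repeated λ = 5 with a single eigenvector.

unstable improper node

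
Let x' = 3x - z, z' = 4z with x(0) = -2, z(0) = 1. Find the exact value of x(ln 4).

-320

A = [[3,-1],[0,4]]; eigenvalues λ = 4, 3.
Eigenvectors: (1,-1) for λ=4, (1,0) for λ=3.
From the initial condition, c_1 = -1, c_2 = -1.
x(ln 4) = (-1)(4^4)(1) + (-1)(4^3)(1) = -320.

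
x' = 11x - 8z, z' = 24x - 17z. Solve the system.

x(t) = K_1e^(-5t) - 2K_2e^(-t), z(t) = 2K_1e^(-5t) - 3K_2e^(-t)

Coefficient matrix A = [[11, -8], [24, -17]].
Characteristic polynomial det(A - λI) = λ^2 + 6λ + 5 = 0.
Eigenvalues λ = -5, -1.
For λ=-5: (A-λI) row 1 is [16, -8], so an eigenvector is (1, 2).
For λ=-1: (A-λI) row 1 is [12, -8], so an eigenvector is (-2, -3).
General solution: K_1e^(-5t)(1,2) + K_2e^(-t)(-2,-3).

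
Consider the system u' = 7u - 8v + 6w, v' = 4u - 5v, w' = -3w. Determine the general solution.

u(t) = -2K_1e^(3t) + K_2e^(-t) + K_3e^(-3t), v(t) = -K_1e^(3t) + K_2e^(-t) + 2K_3e^(-3t), w(t) = K_3e^(-3t)

Coefficient matrix A = [[7, -8, 6], [4, -5, 0], [0, 0, -3]].
det(A - λI) = 0 gives eigenvalues λ = 3, -1, -3.
For λ=3: eigenvector (-2,-1,0).
For λ=-1: eigenvector (1,1,0).
For λ=-3: eigenvector (1,2,1).
General solution: K_1e^(3t)(-2,-1,0) + K_2e^(-t)(1,1,0) + K_3e^(-3t)(1,2,1).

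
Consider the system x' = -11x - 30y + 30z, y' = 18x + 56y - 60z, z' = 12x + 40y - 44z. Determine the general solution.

Coefficient matrix A = [[-11, -30, 30], [18, 56, -60], [12, 40, -44]].
det(A - λI) = 0 gives eigenvalues λ = 1, 4, -4.
For λ=1: eigenvector (5,-6,-4).
For λ=4: eigenvector (-2,3,2).
For λ=-4: eigenvector (0,-1,-1).
General solution: C_1e^(t)(5,-6,-4) + C_2e^(4t)(-2,3,2) + C_3e^(-4t)(0,-1,-1).

x(t) = 5C_1e^(t) - 2C_2e^(4t), y(t) = -6C_1e^(t) + 3C_2e^(4t) - C_3e^(-4t), z(t) = -4C_1e^(t) + 2C_2e^(4t) - C_3e^(-4t)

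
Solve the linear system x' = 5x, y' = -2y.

x(t) = c_2e^(5t), y(t) = -c_1e^(-2t)

Coefficient matrix A = [[5, 0], [0, -2]].
Characteristic polynomial det(A - λI) = λ^2 - 3λ - 10 = 0.
Eigenvalues λ = -2, 5.
For λ=-2: (A-λI) row 1 is [7, 0], so an eigenvector is (0, -1).
For λ=5: (A-λI) row 2 is [0, -7], so an eigenvector is (1, 0).
General solution: c_1e^(-2t)(0,-1) + c_2e^(5t)(1,0).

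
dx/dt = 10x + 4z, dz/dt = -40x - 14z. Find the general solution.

x(t) = c_1e^(-2t)cos(4t) + c_2e^(-2t)sin(4t), z(t) = -c_1e^(-2t)sin(4t) - 3c_1e^(-2t)cos(4t) - 3c_2e^(-2t)sin(4t) + c_2e^(-2t)cos(4t)

Coefficient matrix A = [[10, 4], [-40, -14]].
Characteristic polynomial det(A - λI) = λ^2 + 4λ + 20 = 0.
Eigenvalues λ = -2 ± 4i (complex conjugate pair).
For λ=-2+4i: an eigenvector is (1,-3) - i(0,-1) = (1, -3 + i).
A real fundamental pair from Re and Im of e^((-2+4i)t)v: X_1 = e^(-2t)(cos(4t)·(1,-3) + sin(4t)·(0,-1)), X_2 = e^(-2t)(sin(4t)·(1,-3) - cos(4t)·(0,-1)).
General solution: c_1X_1 + c_2X_2.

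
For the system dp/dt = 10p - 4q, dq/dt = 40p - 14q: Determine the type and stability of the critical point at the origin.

A = [[10,-4],[40,-14]]; det(A-λI) = λ^2 + 4λ + 20.
λ = -2 ± 4i: negative real part.

stable spiral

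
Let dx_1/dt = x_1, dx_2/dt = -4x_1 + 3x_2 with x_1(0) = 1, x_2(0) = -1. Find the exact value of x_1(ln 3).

A = [[1,0],[-4,3]]; eigenvalues λ = 3, 1.
Eigenvectors: (0,-1) for λ=3, (-1,-2) for λ=1.
From the initial condition, c_1 = 3, c_2 = -1.
x_1(ln 3) = (3)(3^3)(0) + (-1)(3^1)(-1) = 3.

3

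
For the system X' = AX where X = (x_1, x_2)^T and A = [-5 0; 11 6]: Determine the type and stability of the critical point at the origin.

A = [[-5,0],[11,6]]; det(A-λI) = λ^2 - λ - 30.
λ = 6, -5: opposite signs.

saddle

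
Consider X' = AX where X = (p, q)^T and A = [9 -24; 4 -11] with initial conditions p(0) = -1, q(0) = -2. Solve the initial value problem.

p(t) = 9e^(t) - 10e^(-3t), q(t) = 3e^(t) - 5e^(-3t)

Coefficient matrix A = [[9, -24], [4, -11]].
Characteristic polynomial det(A - λI) = λ^2 + 2λ - 3 = 0.
Eigenvalues λ = -3, 1.
For λ=-3: (A-λI) row 1 is [12, -24], so an eigenvector is (2, 1).
For λ=1: (A-λI) row 1 is [8, -24], so an eigenvector is (-3, -1).
General solution: K_1e^(-3t)(2,1) + K_2e^(t)(-3,-1).
Applying p(0)=-1, q(0)=-2 gives K_1=-5, K_2=-3.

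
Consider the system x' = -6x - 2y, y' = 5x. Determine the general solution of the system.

x(t) = K_1e^(-3t)sin(t) + K_1e^(-3t)cos(t) + K_2e^(-3t)sin(t) - K_2e^(-3t)cos(t), y(t) = -K_1e^(-3t)sin(t) - 2K_1e^(-3t)cos(t) - 2K_2e^(-3t)sin(t) + K_2e^(-3t)cos(t)

Coefficient matrix A = [[-6, -2], [5, 0]].
Characteristic polynomial det(A - λI) = λ^2 + 6λ + 10 = 0.
Eigenvalues λ = -3 ± i (complex conjugate pair).
For λ=-3+i: an eigenvector is (1,-2) - i(1,-1) = (1 - i, -2 + i).
A real fundamental pair from Re and Im of e^((-3+i)t)v: X_1 = e^(-3t)(cos(t)·(1,-2) + sin(t)·(1,-1)), X_2 = e^(-3t)(sin(t)·(1,-2) - cos(t)·(1,-1)).
General solution: K_1X_1 + K_2X_2.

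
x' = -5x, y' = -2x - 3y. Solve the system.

x(t) = -C_1e^(-5t), y(t) = -C_1e^(-5t) + C_2e^(-3t)

Coefficient matrix A = [[-5, 0], [-2, -3]].
Characteristic polynomial det(A - λI) = λ^2 + 8λ + 15 = 0.
Eigenvalues λ = -5, -3.
For λ=-5: (A-λI) row 2 is [-2, 2], so an eigenvector is (-1, -1).
For λ=-3: (A-λI) row 1 is [-2, 0], so an eigenvector is (0, 1).
General solution: C_1e^(-5t)(-1,-1) + C_2e^(-3t)(0,1).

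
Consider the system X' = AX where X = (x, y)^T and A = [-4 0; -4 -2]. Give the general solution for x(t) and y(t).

Coefficient matrix A = [[-4, 0], [-4, -2]].
Characteristic polynomial det(A - λI) = λ^2 + 6λ + 8 = 0.
Eigenvalues λ = -4, -2.
For λ=-4: (A-λI) row 2 is [-4, 2], so an eigenvector is (-1, -2).
For λ=-2: (A-λI) row 1 is [-2, 0], so an eigenvector is (0, -1).
General solution: c_1e^(-4t)(-1,-2) + c_2e^(-2t)(0,-1).

x(t) = -c_1e^(-4t), y(t) = -2c_1e^(-4t) - c_2e^(-2t)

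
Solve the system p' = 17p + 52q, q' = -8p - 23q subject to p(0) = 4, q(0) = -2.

p(t) = -6e^(-3t)sin(4t) + 4e^(-3t)cos(4t), q(t) = 2e^(-3t)sin(4t) - 2e^(-3t)cos(4t)

Coefficient matrix A = [[17, 52], [-8, -23]].
Characteristic polynomial det(A - λI) = λ^2 + 6λ + 25 = 0.
Eigenvalues λ = -3 ± 4i (complex conjugate pair).
For λ=-3+4i: an eigenvector is (-2,1) - i(3,-1) = (-2 - 3i, 1 + i).
A real fundamental pair from Re and Im of e^((-3+4i)t)v: X_1 = e^(-3t)(cos(4t)·(-2,1) + sin(4t)·(3,-1)), X_2 = e^(-3t)(sin(4t)·(-2,1) - cos(4t)·(3,-1)).
General solution: C_1X_1 + C_2X_2.
Applying p(0)=4, q(0)=-2 gives C_1=-2, C_2=0.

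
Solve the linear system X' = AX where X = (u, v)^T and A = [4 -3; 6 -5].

u(t) = -C_1e^(t) - C_2e^(-2t), v(t) = -C_1e^(t) - 2C_2e^(-2t)

Coefficient matrix A = [[4, -3], [6, -5]].
Characteristic polynomial det(A - λI) = λ^2 + λ - 2 = 0.
Eigenvalues λ = 1, -2.
For λ=1: (A-λI) row 1 is [3, -3], so an eigenvector is (-1, -1).
For λ=-2: (A-λI) row 1 is [6, -3], so an eigenvector is (-1, -2).
General solution: C_1e^(t)(-1,-1) + C_2e^(-2t)(-1,-2).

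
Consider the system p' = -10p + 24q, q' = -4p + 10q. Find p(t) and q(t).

p(t) = 3C_1e^(-2t) + 2C_2e^(2t), q(t) = C_1e^(-2t) + C_2e^(2t)

Coefficient matrix A = [[-10, 24], [-4, 10]].
Characteristic polynomial det(A - λI) = λ^2 - 4 = 0.
Eigenvalues λ = -2, 2.
For λ=-2: (A-λI) row 1 is [-8, 24], so an eigenvector is (3, 1).
For λ=2: (A-λI) row 1 is [-12, 24], so an eigenvector is (2, 1).
General solution: C_1e^(-2t)(3,1) + C_2e^(2t)(2,1).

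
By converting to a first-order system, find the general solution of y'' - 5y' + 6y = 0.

Let x_1 = y, x_2 = y'. Then x_1' = x_2 and x_2' = -6x_1 + 5x_2.
A = [[0,1],[-6,5]]; det(A-λI) = λ^2 - 5λ + 6.
Eigenvalues λ = 3, 2 with eigenvectors (1,3), (1,2).

y(t) = C_1e^(3t) + C_2e^(2t)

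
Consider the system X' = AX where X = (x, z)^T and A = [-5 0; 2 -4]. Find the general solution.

Coefficient matrix A = [[-5, 0], [2, -4]].
Characteristic polynomial det(A - λI) = λ^2 + 9λ + 20 = 0.
Eigenvalues λ = -5, -4.
For λ=-5: (A-λI) row 2 is [2, 1], so an eigenvector is (-1, 2).
For λ=-4: (A-λI) row 1 is [-1, 0], so an eigenvector is (0, 1).
General solution: K_1e^(-5t)(-1,2) + K_2e^(-4t)(0,1).

x(t) = -K_1e^(-5t), z(t) = 2K_1e^(-5t) + K_2e^(-4t)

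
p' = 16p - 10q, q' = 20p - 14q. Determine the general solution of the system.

Coefficient matrix A = [[16, -10], [20, -14]].
Characteristic polynomial det(A - λI) = λ^2 - 2λ - 24 = 0.
Eigenvalues λ = -4, 6.
For λ=-4: (A-λI) row 1 is [20, -10], so an eigenvector is (-1, -2).
For λ=6: (A-λI) row 1 is [10, -10], so an eigenvector is (-1, -1).
General solution: c_1e^(-4t)(-1,-2) + c_2e^(6t)(-1,-1).

p(t) = -c_1e^(-4t) - c_2e^(6t), q(t) = -2c_1e^(-4t) - c_2e^(6t)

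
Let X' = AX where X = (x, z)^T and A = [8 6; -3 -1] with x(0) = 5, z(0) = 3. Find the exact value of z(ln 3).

-1845

A = [[8,6],[-3,-1]]; eigenvalues λ = 2, 5.
Eigenvectors: (1,-1) for λ=2, (-2,1) for λ=5.
From the initial condition, c_1 = -11, c_2 = -8.
z(ln 3) = (-11)(3^2)(-1) + (-8)(3^5)(1) = -1845.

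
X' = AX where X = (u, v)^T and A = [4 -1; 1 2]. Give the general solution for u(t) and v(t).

Coefficient matrix A = [[4, -1], [1, 2]].
Characteristic polynomial det(A - λI) = λ^2 - 6λ + 9 = 0.
Single eigenvalue λ = 3 with algebraic multiplicity 2.
Eigenvector v = (1,1); generalized eigenvector w with (A-λI)w=v is (-2,-3).
General solution: e^(3t)[C_1·v + C_2·(t·v + w)].

u(t) = C_1e^(3t) + C_2te^(3t) - 2C_2e^(3t), v(t) = C_1e^(3t) + C_2te^(3t) - 3C_2e^(3t)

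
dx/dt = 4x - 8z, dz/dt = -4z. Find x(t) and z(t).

Coefficient matrix A = [[4, -8], [0, -4]].
Characteristic polynomial det(A - λI) = λ^2 - 16 = 0.
Eigenvalues λ = 4, -4.
For λ=4: (A-λI) row 1 is [0, -8], so an eigenvector is (1, 0).
For λ=-4: (A-λI) row 1 is [8, -8], so an eigenvector is (-1, -1).
General solution: K_1e^(4t)(1,0) + K_2e^(-4t)(-1,-1).

x(t) = K_1e^(4t) - K_2e^(-4t), z(t) = -K_2e^(-4t)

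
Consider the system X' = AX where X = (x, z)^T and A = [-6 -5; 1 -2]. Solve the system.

x(t) = -2C_1e^(-4t)sin(t) + C_1e^(-4t)cos(t) + C_2e^(-4t)sin(t) + 2C_2e^(-4t)cos(t), z(t) = C_1e^(-4t)sin(t) - C_2e^(-4t)cos(t)

Coefficient matrix A = [[-6, -5], [1, -2]].
Characteristic polynomial det(A - λI) = λ^2 + 8λ + 17 = 0.
Eigenvalues λ = -4 ± i (complex conjugate pair).
For λ=-4+i: an eigenvector is (1,0) - i(-2,1) = (1 + 2i, 0 - i).
A real fundamental pair from Re and Im of e^((-4+i)t)v: X_1 = e^(-4t)(cos(t)·(1,0) + sin(t)·(-2,1)), X_2 = e^(-4t)(sin(t)·(1,0) - cos(t)·(-2,1)).
General solution: C_1X_1 + C_2X_2.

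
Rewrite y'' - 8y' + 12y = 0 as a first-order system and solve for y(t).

Let x_1 = y, x_2 = y'. Then x_1' = x_2 and x_2' = -12x_1 + 8x_2.
A = [[0,1],[-12,8]]; det(A-λI) = λ^2 - 8λ + 12.
Eigenvalues λ = 2, 6 with eigenvectors (1,2), (1,6).

y(t) = C_1e^(2t) + C_2e^(6t)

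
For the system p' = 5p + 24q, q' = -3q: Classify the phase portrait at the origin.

saddle

A = [[5,24],[0,-3]]; det(A-λI) = λ^2 - 2λ - 15.
λ = 5, -3: opposite signs.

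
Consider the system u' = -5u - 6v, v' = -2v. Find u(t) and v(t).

u(t) = K_1e^(-5t) - 2K_2e^(-2t), v(t) = K_2e^(-2t)

Coefficient matrix A = [[-5, -6], [0, -2]].
Characteristic polynomial det(A - λI) = λ^2 + 7λ + 10 = 0.
Eigenvalues λ = -5, -2.
For λ=-5: (A-λI) row 1 is [0, -6], so an eigenvector is (1, 0).
For λ=-2: (A-λI) row 1 is [-3, -6], so an eigenvector is (-2, 1).
General solution: K_1e^(-5t)(1,0) + K_2e^(-2t)(-2,1).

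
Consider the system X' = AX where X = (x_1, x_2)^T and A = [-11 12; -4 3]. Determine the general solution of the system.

x_1(t) = -3c_1e^(-3t) - 2c_2e^(-5t), x_2(t) = -2c_1e^(-3t) - c_2e^(-5t)

Coefficient matrix A = [[-11, 12], [-4, 3]].
Characteristic polynomial det(A - λI) = λ^2 + 8λ + 15 = 0.
Eigenvalues λ = -3, -5.
For λ=-3: (A-λI) row 1 is [-8, 12], so an eigenvector is (-3, -2).
For λ=-5: (A-λI) row 1 is [-6, 12], so an eigenvector is (-2, -1).
General solution: c_1e^(-3t)(-3,-2) + c_2e^(-5t)(-2,-1).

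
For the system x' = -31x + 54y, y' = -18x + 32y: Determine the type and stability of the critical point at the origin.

saddle

A = [[-31,54],[-18,32]]; det(A-λI) = λ^2 - λ - 20.
λ = -4, 5: opposite signs.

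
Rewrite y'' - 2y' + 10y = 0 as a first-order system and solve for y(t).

y(t) = C_1e^(t)cos(3t) + C_2e^(t)sin(3t)

Let x_1 = y, x_2 = y'. Then x_1' = x_2 and x_2' = -10x_1 + 2x_2.
A = [[0,1],[-10,2]]; det(A-λI) = λ^2 - 2λ + 10.
Eigenvalues λ = 1 ± 3i.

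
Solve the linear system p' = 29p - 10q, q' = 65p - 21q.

Coefficient matrix A = [[29, -10], [65, -21]].
Characteristic polynomial det(A - λI) = λ^2 - 8λ + 41 = 0.
Eigenvalues λ = 4 ± 5i (complex conjugate pair).
For λ=4+5i: an eigenvector is (-1,-2) - i(-1,-3) = (-1 + i, -2 + 3i).
A real fundamental pair from Re and Im of e^((4+5i)t)v: X_1 = e^(4t)(cos(5t)·(-1,-2) + sin(5t)·(-1,-3)), X_2 = e^(4t)(sin(5t)·(-1,-2) - cos(5t)·(-1,-3)).
General solution: C_1X_1 + C_2X_2.

p(t) = -C_1e^(4t)sin(5t) - C_1e^(4t)cos(5t) - C_2e^(4t)sin(5t) + C_2e^(4t)cos(5t), q(t) = -3C_1e^(4t)sin(5t) - 2C_1e^(4t)cos(5t) - 2C_2e^(4t)sin(5t) + 3C_2e^(4t)cos(5t)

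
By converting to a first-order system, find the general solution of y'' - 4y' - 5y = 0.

Let x_1 = y, x_2 = y'. Then x_1' = x_2 and x_2' = 5x_1 + 4x_2.
A = [[0,1],[5,4]]; det(A-λI) = λ^2 - 4λ - 5.
Eigenvalues λ = -1, 5 with eigenvectors (1,-1), (1,5).

y(t) = C_1e^(-t) + C_2e^(5t)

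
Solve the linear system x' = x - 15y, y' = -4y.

Coefficient matrix A = [[1, -15], [0, -4]].
Characteristic polynomial det(A - λI) = λ^2 + 3λ - 4 = 0.
Eigenvalues λ = 1, -4.
For λ=1: (A-λI) row 1 is [0, -15], so an eigenvector is (1, 0).
For λ=-4: (A-λI) row 1 is [5, -15], so an eigenvector is (3, 1).
General solution: c_1e^(t)(1,0) + c_2e^(-4t)(3,1).

x(t) = c_1e^(t) + 3c_2e^(-4t), y(t) = c_2e^(-4t)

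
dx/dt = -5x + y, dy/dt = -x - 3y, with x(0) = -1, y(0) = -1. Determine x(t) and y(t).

x(t) = -e^(-4t), y(t) = -e^(-4t)

Coefficient matrix A = [[-5, 1], [-1, -3]].
Characteristic polynomial det(A - λI) = λ^2 + 8λ + 16 = 0.
Single eigenvalue λ = -4 with algebraic multiplicity 2.
Eigenvector v = (1,1); generalized eigenvector w with (A-λI)w=v is (2,3).
General solution: e^(-4t)[C_1·v + C_2·(t·v + w)].
Applying x(0)=-1, y(0)=-1 gives C_1=-1, C_2=0.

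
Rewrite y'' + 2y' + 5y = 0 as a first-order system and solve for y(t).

Let x_1 = y, x_2 = y'. Then x_1' = x_2 and x_2' = -5x_1 - 2x_2.
A = [[0,1],[-5,-2]]; det(A-λI) = λ^2 + 2λ + 5.
Eigenvalues λ = -1 ± 2i.

y(t) = c_1e^(-t)cos(2t) + c_2e^(-t)sin(2t)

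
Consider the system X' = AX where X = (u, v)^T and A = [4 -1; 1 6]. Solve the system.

Coefficient matrix A = [[4, -1], [1, 6]].
Characteristic polynomial det(A - λI) = λ^2 - 10λ + 25 = 0.
Single eigenvalue λ = 5 with algebraic multiplicity 2.
Eigenvector v = (1,-1); generalized eigenvector w with (A-λI)w=v is (0,-1).
General solution: e^(5t)[K_1·v + K_2·(t·v + w)].

u(t) = K_1e^(5t) + K_2te^(5t), v(t) = -K_1e^(5t) - K_2te^(5t) - K_2e^(5t)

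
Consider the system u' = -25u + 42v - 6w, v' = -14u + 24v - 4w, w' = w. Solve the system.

u(t) = -3C_1e^(3t) + 3C_2e^(t) + 2C_3e^(-4t), v(t) = -2C_1e^(3t) + 2C_2e^(t) + C_3e^(-4t), w(t) = C_2e^(t)

Coefficient matrix A = [[-25, 42, -6], [-14, 24, -4], [0, 0, 1]].
det(A - λI) = 0 gives eigenvalues λ = 3, 1, -4.
For λ=3: eigenvector (-3,-2,0).
For λ=1: eigenvector (3,2,1).
For λ=-4: eigenvector (2,1,0).
General solution: C_1e^(3t)(-3,-2,0) + C_2e^(t)(3,2,1) + C_3e^(-4t)(2,1,0).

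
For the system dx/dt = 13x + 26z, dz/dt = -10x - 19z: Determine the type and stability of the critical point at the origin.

stable spiral

A = [[13,26],[-10,-19]]; det(A-λI) = λ^2 + 6λ + 13.
λ = -3 ± 2i: negative real part.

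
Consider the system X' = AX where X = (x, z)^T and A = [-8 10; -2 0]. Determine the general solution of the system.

x(t) = -c_1e^(-4t)sin(2t) - 2c_1e^(-4t)cos(2t) - 2c_2e^(-4t)sin(2t) + c_2e^(-4t)cos(2t), z(t) = -c_1e^(-4t)cos(2t) - c_2e^(-4t)sin(2t)

Coefficient matrix A = [[-8, 10], [-2, 0]].
Characteristic polynomial det(A - λI) = λ^2 + 8λ + 20 = 0.
Eigenvalues λ = -4 ± 2i (complex conjugate pair).
For λ=-4+2i: an eigenvector is (-2,-1) - i(-1,0) = (-2 + i, -1).
A real fundamental pair from Re and Im of e^((-4+2i)t)v: X_1 = e^(-4t)(cos(2t)·(-2,-1) + sin(2t)·(-1,0)), X_2 = e^(-4t)(sin(2t)·(-2,-1) - cos(2t)·(-1,0)).
General solution: c_1X_1 + c_2X_2.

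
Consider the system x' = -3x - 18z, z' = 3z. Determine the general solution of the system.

Coefficient matrix A = [[-3, -18], [0, 3]].
Characteristic polynomial det(A - λI) = λ^2 - 9 = 0.
Eigenvalues λ = 3, -3.
For λ=3: (A-λI) row 1 is [-6, -18], so an eigenvector is (3, -1).
For λ=-3: (A-λI) row 1 is [0, -18], so an eigenvector is (1, 0).
General solution: c_1e^(3t)(3,-1) + c_2e^(-3t)(1,0).

x(t) = 3c_1e^(3t) + c_2e^(-3t), z(t) = -c_1e^(3t)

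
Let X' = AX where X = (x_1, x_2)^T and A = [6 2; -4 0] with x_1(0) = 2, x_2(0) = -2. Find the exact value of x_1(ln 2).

32

A = [[6,2],[-4,0]]; eigenvalues λ = 2, 4.
Eigenvectors: (-1,2) for λ=2, (-1,1) for λ=4.
From the initial condition, c_1 = 0, c_2 = -2.
x_1(ln 2) = (0)(2^2)(-1) + (-2)(2^4)(-1) = 32.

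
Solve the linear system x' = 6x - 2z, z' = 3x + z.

Coefficient matrix A = [[6, -2], [3, 1]].
Characteristic polynomial det(A - λI) = λ^2 - 7λ + 12 = 0.
Eigenvalues λ = 3, 4.
For λ=3: (A-λI) row 1 is [3, -2], so an eigenvector is (2, 3).
For λ=4: (A-λI) row 1 is [2, -2], so an eigenvector is (-1, -1).
General solution: C_1e^(3t)(2,3) + C_2e^(4t)(-1,-1).

x(t) = 2C_1e^(3t) - C_2e^(4t), z(t) = 3C_1e^(3t) - C_2e^(4t)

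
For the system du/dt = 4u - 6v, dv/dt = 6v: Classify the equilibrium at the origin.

unstable node

A = [[4,-6],[0,6]]; det(A-λI) = λ^2 - 10λ + 24.
λ = 6, 4: both positive.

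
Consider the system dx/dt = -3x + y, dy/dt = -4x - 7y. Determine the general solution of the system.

Coefficient matrix A = [[-3, 1], [-4, -7]].
Characteristic polynomial det(A - λI) = λ^2 + 10λ + 25 = 0.
Single eigenvalue λ = -5 with algebraic multiplicity 2.
Eigenvector v = (1,-2); generalized eigenvector w with (A-λI)w=v is (2,-3).
General solution: e^(-5t)[K_1·v + K_2·(t·v + w)].

x(t) = K_1e^(-5t) + K_2te^(-5t) + 2K_2e^(-5t), y(t) = -2K_1e^(-5t) - 2K_2te^(-5t) - 3K_2e^(-5t)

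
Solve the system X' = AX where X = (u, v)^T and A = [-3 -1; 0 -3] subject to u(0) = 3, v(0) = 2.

u(t) = -2te^(-3t) + 3e^(-3t), v(t) = 2e^(-3t)

Coefficient matrix A = [[-3, -1], [0, -3]].
Characteristic polynomial det(A - λI) = λ^2 + 6λ + 9 = 0.
Single eigenvalue λ = -3 with algebraic multiplicity 2.
Eigenvector v = (-1,0); generalized eigenvector w with (A-λI)w=v is (3,1).
General solution: e^(-3t)[K_1·v + K_2·(t·v + w)].
Applying u(0)=3, v(0)=2 gives K_1=3, K_2=2.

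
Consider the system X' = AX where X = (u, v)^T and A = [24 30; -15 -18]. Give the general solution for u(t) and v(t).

u(t) = -3C_1e^(3t)sin(3t) + C_1e^(3t)cos(3t) + C_2e^(3t)sin(3t) + 3C_2e^(3t)cos(3t), v(t) = 2C_1e^(3t)sin(3t) - C_1e^(3t)cos(3t) - C_2e^(3t)sin(3t) - 2C_2e^(3t)cos(3t)

Coefficient matrix A = [[24, 30], [-15, -18]].
Characteristic polynomial det(A - λI) = λ^2 - 6λ + 18 = 0.
Eigenvalues λ = 3 ± 3i (complex conjugate pair).
For λ=3+3i: an eigenvector is (1,-1) - i(-3,2) = (1 + 3i, -1 - 2i).
A real fundamental pair from Re and Im of e^((3+3i)t)v: X_1 = e^(3t)(cos(3t)·(1,-1) + sin(3t)·(-3,2)), X_2 = e^(3t)(sin(3t)·(1,-1) - cos(3t)·(-3,2)).
General solution: C_1X_1 + C_2X_2.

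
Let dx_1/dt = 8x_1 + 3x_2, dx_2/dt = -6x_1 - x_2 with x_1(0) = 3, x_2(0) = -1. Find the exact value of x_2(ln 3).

A = [[8,3],[-6,-1]]; eigenvalues λ = 2, 5.
Eigenvectors: (-1,2) for λ=2, (-1,1) for λ=5.
From the initial condition, c_1 = 2, c_2 = -5.
x_2(ln 3) = (2)(3^2)(2) + (-5)(3^5)(1) = -1179.

-1179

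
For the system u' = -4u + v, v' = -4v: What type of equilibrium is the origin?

A = [[-4,1],[0,-4]]; det(A-λI) = λ^2 + 8λ + 16.
repeated λ = -4 with a single eigenvector.

stable improper node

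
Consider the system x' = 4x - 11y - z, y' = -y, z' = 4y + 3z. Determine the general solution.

x(t) = C_1e^(4t) + 2C_2e^(-t) + C_3e^(3t), y(t) = C_2e^(-t), z(t) = -C_2e^(-t) + C_3e^(3t)

Coefficient matrix A = [[4, -11, -1], [0, -1, 0], [0, 4, 3]].
det(A - λI) = 0 gives eigenvalues λ = 4, -1, 3.
For λ=4: eigenvector (1,0,0).
For λ=-1: eigenvector (2,1,-1).
For λ=3: eigenvector (1,0,1).
General solution: C_1e^(4t)(1,0,0) + C_2e^(-t)(2,1,-1) + C_3e^(3t)(1,0,1).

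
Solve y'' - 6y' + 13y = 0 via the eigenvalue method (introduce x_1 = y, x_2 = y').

y(t) = K_1e^(3t)cos(2t) + K_2e^(3t)sin(2t)

Let x_1 = y, x_2 = y'. Then x_1' = x_2 and x_2' = -13x_1 + 6x_2.
A = [[0,1],[-13,6]]; det(A-λI) = λ^2 - 6λ + 13.
Eigenvalues λ = 3 ± 2i.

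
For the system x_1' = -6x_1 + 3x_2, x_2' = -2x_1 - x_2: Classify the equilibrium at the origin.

stable node

A = [[-6,3],[-2,-1]]; det(A-λI) = λ^2 + 7λ + 12.
λ = -3, -4: both negative.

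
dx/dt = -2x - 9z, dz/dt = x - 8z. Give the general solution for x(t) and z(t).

x(t) = -3C_1e^(-5t) - 3C_2te^(-5t) + 2C_2e^(-5t), z(t) = -C_1e^(-5t) - C_2te^(-5t) + C_2e^(-5t)

Coefficient matrix A = [[-2, -9], [1, -8]].
Characteristic polynomial det(A - λI) = λ^2 + 10λ + 25 = 0.
Single eigenvalue λ = -5 with algebraic multiplicity 2.
Eigenvector v = (-3,-1); generalized eigenvector w with (A-λI)w=v is (2,1).
General solution: e^(-5t)[C_1·v + C_2·(t·v + w)].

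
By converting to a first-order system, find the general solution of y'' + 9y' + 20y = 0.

y(t) = c_1e^(-4t) + c_2e^(-5t)

Let x_1 = y, x_2 = y'. Then x_1' = x_2 and x_2' = -20x_1 - 9x_2.
A = [[0,1],[-20,-9]]; det(A-λI) = λ^2 + 9λ + 20.
Eigenvalues λ = -4, -5 with eigenvectors (1,-4), (1,-5).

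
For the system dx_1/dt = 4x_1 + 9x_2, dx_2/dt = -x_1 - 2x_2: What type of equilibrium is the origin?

unstable improper node

A = [[4,9],[-1,-2]]; det(A-λI) = λ^2 - 2λ + 1.
repeated λ = 1 with a single eigenvector.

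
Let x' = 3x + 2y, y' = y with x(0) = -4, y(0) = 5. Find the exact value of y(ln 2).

10

A = [[3,2],[0,1]]; eigenvalues λ = 1, 3.
Eigenvectors: (-1,1) for λ=1, (-1,0) for λ=3.
From the initial condition, c_1 = 5, c_2 = -1.
y(ln 2) = (5)(2^1)(1) + (-1)(2^3)(0) = 10.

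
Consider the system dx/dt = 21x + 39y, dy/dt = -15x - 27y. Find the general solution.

x(t) = 2K_1e^(-3t)sin(3t) - 3K_1e^(-3t)cos(3t) - 3K_2e^(-3t)sin(3t) - 2K_2e^(-3t)cos(3t), y(t) = -K_1e^(-3t)sin(3t) + 2K_1e^(-3t)cos(3t) + 2K_2e^(-3t)sin(3t) + K_2e^(-3t)cos(3t)

Coefficient matrix A = [[21, 39], [-15, -27]].
Characteristic polynomial det(A - λI) = λ^2 + 6λ + 18 = 0.
Eigenvalues λ = -3 ± 3i (complex conjugate pair).
For λ=-3+3i: an eigenvector is (-3,2) - i(2,-1) = (-3 - 2i, 2 + i).
A real fundamental pair from Re and Im of e^((-3+3i)t)v: X_1 = e^(-3t)(cos(3t)·(-3,2) + sin(3t)·(2,-1)), X_2 = e^(-3t)(sin(3t)·(-3,2) - cos(3t)·(2,-1)).
General solution: K_1X_1 + K_2X_2.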